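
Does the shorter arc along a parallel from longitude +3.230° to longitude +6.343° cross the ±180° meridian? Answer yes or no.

No

Signed shortest Δλ = ((6.343 − 3.230 + 180) mod 360) − 180 = 3.113°.
Going east by 3.113° from +3.230° reaches +6.343° without touching 180°.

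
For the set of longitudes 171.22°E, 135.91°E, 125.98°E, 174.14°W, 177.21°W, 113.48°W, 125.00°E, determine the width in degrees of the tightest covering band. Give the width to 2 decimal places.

Sort the longitudes: -177.21°, -174.14°, -113.48°, +125.00°, +125.98°, +135.91°, +171.22°.
Eastward gaps between consecutive values (wrapping around): 3.07°, 60.66°, 238.48°, 0.98°, 9.93°, 35.31°, 11.57°.
Largest gap = 238.48° ⇒ minimal covering band is its complement: 360° − 238.48° = 121.52°.
Band runs from +125.00° eastward to -113.48°, crossing the antimeridian.

121.52°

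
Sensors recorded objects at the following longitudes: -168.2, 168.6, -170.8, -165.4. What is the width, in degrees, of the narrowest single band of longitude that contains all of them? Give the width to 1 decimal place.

Sort the longitudes: -170.8°, -168.2°, -165.4°, +168.6°.
Eastward gaps between consecutive values (wrapping around): 2.6°, 2.8°, 334.0°, 20.6°.
Largest gap = 334.0° ⇒ minimal covering band is its complement: 360° − 334.0° = 26.0°.
Band runs from +168.6° eastward to -165.4°, crossing the antimeridian.

26.0°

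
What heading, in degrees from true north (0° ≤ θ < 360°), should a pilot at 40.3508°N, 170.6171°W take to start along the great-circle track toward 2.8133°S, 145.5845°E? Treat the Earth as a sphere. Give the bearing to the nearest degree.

234°

Δλ = 145.5845 − -170.6171 = 316.2016°; wrapped into (−180°, 180°]: -43.7984°.
θ = atan2( sin Δλ · cos φ₂ , cos φ₁ · sin φ₂ − sin φ₁ · cos φ₂ · cos Δλ )
  = atan2(-0.69129, -0.50417) = -126.104° → normalised to [0°, 360°): 233.896°.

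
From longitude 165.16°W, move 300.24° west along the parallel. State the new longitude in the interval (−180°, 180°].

Start at -165.16°; shift −300.24° → -465.40°.
-465.40° lies outside (−180°, 180°]; add 360° → -105.40°.

105.40°W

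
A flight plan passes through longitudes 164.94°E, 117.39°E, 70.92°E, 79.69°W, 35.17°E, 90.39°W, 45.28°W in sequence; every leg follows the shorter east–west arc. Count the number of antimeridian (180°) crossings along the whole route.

Leg 1: +164.94° → +117.39°, shortest Δλ = -47.55° (west) — does not cross 180°.
Leg 2: +117.39° → +70.92°, shortest Δλ = -46.47° (west) — does not cross 180°.
Leg 3: +70.92° → -79.69°, shortest Δλ = -150.61° (west) — does not cross 180°.
Leg 4: -79.69° → +35.17°, shortest Δλ = 114.86° (east) — does not cross 180°.
Leg 5: +35.17° → -90.39°, shortest Δλ = -125.56° (west) — does not cross 180°.
Leg 6: -90.39° → -45.28°, shortest Δλ = 45.11° (east) — does not cross 180°.
Total crossings: 0.

0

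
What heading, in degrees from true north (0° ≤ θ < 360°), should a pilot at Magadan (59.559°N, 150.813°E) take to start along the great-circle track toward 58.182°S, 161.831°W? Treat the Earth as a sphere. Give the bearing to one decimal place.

Δλ = -161.831 − 150.813 = -312.644°; wrapped into (−180°, 180°]: 47.356°.
θ = atan2( sin Δλ · cos φ₂ , cos φ₁ · sin φ₂ − sin φ₁ · cos φ₂ · cos Δλ )
  = atan2(0.38781, -0.73844) = 152.293° → normalised to [0°, 360°): 152.293°.

152.3°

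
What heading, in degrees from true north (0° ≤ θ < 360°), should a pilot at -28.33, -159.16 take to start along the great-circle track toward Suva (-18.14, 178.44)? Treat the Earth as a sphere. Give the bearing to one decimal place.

Δλ = 178.44 − -159.16 = 337.60°; wrapped into (−180°, 180°]: -22.40°.
θ = atan2( sin Δλ · cos φ₂ , cos φ₁ · sin φ₂ − sin φ₁ · cos φ₂ · cos Δλ )
  = atan2(-0.36213, 0.14289) = -68.467° → normalised to [0°, 360°): 291.533°.

291.5°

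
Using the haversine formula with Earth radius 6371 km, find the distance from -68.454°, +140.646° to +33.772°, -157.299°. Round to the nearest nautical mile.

6722 nmi

Δλ = -157.299 − 140.646 = -297.945°; wrapped into (−180°, 180°]: 62.055°.
Δφ = 33.772 − -68.454 = 102.226°.
a = sin²(Δφ/2) + cos φ₁ · cos φ₂ · sin²(Δλ/2) = 0.686993.
c = 2·atan2(√a, √(1−a)) = 1.95410 rad → d = 6371·c ≈ 12449.56 km ≈ 6722.23 nmi.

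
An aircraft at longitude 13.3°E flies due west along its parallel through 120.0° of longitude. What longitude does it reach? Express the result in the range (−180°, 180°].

Start at +13.3°; shift −120.0° → -106.7°.
-106.7° already lies in (−180°, 180°].

106.7°W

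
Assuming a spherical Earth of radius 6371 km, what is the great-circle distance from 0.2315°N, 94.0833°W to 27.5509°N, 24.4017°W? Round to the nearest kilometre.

8001 km

Δλ = -24.4017 − -94.0833 = 69.6816°.
Δφ = 27.5509 − 0.2315 = 27.3194°.
a = sin²(Δφ/2) + cos φ₁ · cos φ₂ · sin²(Δλ/2) = 0.345137.
c = 2·atan2(√a, √(1−a)) = 1.25589 rad → d = 6371·c ≈ 8001.28 km.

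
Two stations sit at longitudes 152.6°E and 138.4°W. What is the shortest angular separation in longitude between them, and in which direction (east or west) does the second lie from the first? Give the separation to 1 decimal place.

Raw difference: -138.4 − 152.6 = -291.0°.
Normalise into (−180°, 180°]: -291.0° + 360° = 69.0°.
Positive ⇒ the second point lies to the east; separation 69.0°.

69.0° east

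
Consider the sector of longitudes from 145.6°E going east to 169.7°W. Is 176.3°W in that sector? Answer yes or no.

Band width going east from +145.6° to -169.7°: ((-169.7 − 145.6) mod 360) = 44.7°.
Offset of -176.3° east of the west edge: ((-176.3 − 145.6) mod 360) = 38.1°.
38.1° ≤ 44.7° ⇒ inside.

Yes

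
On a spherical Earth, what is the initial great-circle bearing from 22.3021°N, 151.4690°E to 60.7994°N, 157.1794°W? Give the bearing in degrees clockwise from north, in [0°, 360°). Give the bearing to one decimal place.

28.8°

Δλ = -157.1794 − 151.4690 = -308.6484°; wrapped into (−180°, 180°]: 51.3516°.
θ = atan2( sin Δλ · cos φ₂ , cos φ₁ · sin φ₂ − sin φ₁ · cos φ₂ · cos Δλ )
  = atan2(0.38102, 0.69199) = 28.838° → normalised to [0°, 360°): 28.838°.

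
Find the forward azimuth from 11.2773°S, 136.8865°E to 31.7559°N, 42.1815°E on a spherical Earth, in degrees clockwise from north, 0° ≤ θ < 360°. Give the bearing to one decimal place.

Δλ = 42.1815 − 136.8865 = -94.7050°.
θ = atan2( sin Δλ · cos φ₂ , cos φ₁ · sin φ₂ − sin φ₁ · cos φ₂ · cos Δλ )
  = atan2(-0.84743, 0.50250) = -59.333° → normalised to [0°, 360°): 300.667°.

300.7°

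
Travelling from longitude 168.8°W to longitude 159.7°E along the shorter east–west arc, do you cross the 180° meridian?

Naïve |159.7 − -168.8| = 328.5° > 180°, so the shorter arc goes the other way round — across 180°.
Signed shortest Δλ = ((159.7 − -168.8 + 180) mod 360) − 180 = -31.5°.
Going west by 31.5° from -168.8° passes through 180° before reaching +159.7°.

Yes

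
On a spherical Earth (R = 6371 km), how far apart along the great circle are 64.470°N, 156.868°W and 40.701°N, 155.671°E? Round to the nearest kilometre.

3999 km

Δλ = 155.671 − -156.868 = 312.539°; wrapped into (−180°, 180°]: -47.461°.
Δφ = 40.701 − 64.470 = -23.769°.
a = sin²(Δφ/2) + cos φ₁ · cos φ₂ · sin²(Δλ/2) = 0.095328.
c = 2·atan2(√a, √(1−a)) = 0.62776 rad → d = 6371·c ≈ 3999.47 km.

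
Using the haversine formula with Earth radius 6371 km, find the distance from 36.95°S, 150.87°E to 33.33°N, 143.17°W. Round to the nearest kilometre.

Δλ = -143.17 − 150.87 = -294.04°; wrapped into (−180°, 180°]: 65.96°.
Δφ = 33.33 − -36.95 = 70.28°.
a = sin²(Δφ/2) + cos φ₁ · cos φ₂ · sin²(Δλ/2) = 0.529140.
c = 2·atan2(√a, √(1−a)) = 1.62911 rad → d = 6371·c ≈ 10379.06 km.

10379 km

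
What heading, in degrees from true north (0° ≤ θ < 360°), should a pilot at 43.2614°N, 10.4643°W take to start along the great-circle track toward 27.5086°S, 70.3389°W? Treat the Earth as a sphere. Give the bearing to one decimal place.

230.1°

Δλ = -70.3389 − -10.4643 = -59.8746°.
θ = atan2( sin Δλ · cos φ₂ , cos φ₁ · sin φ₂ − sin φ₁ · cos φ₂ · cos Δλ )
  = atan2(-0.76714, -0.64143) = -129.900° → normalised to [0°, 360°): 230.100°.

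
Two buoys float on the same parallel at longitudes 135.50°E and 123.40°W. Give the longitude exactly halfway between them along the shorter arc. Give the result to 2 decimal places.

Signed shortest Δλ from +135.50° to -123.40° is +101.10°.
Midpoint longitude = +135.50° + (+101.10°)/2 = +135.50° + 50.55° = +186.05°.
Normalise into (−180°, 180°]: -173.95°.
(The naïve average (+135.50 + -123.40)/2 = 6.05° is on the wrong side of the globe.)

173.95°W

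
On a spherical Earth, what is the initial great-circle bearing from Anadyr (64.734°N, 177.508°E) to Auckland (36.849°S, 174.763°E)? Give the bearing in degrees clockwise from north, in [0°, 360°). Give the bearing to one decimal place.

Δλ = 174.763 − 177.508 = -2.745°.
θ = atan2( sin Δλ · cos φ₂ , cos φ₁ · sin φ₂ − sin φ₁ · cos φ₂ · cos Δλ )
  = atan2(-0.03832, -0.97880) = -177.758° → normalised to [0°, 360°): 182.242°.

182.2°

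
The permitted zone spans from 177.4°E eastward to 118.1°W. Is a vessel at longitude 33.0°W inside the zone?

Band width going east from +177.4° to -118.1°: ((-118.1 − 177.4) mod 360) = 64.5°.
Offset of -33.0° east of the west edge: ((-33.0 − 177.4) mod 360) = 149.6°.
149.6° > 64.5° ⇒ outside.

No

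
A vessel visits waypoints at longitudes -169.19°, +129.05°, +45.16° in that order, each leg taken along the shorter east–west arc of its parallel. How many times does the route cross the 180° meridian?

1

Leg 1: -169.19° → +129.05°, shortest Δλ = -61.76° (west) — crosses 180°.
Leg 2: +129.05° → +45.16°, shortest Δλ = -83.89° (west) — does not cross 180°.
Total crossings: 1.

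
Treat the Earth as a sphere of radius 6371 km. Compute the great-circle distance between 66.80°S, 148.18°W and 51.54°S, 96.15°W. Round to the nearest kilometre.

Δλ = -96.15 − -148.18 = 52.03°.
Δφ = -51.54 − -66.80 = 15.26°.
a = sin²(Δφ/2) + cos φ₁ · cos φ₂ · sin²(Δλ/2) = 0.064765.
c = 2·atan2(√a, √(1−a)) = 0.51464 rad → d = 6371·c ≈ 3278.77 km.

3279 km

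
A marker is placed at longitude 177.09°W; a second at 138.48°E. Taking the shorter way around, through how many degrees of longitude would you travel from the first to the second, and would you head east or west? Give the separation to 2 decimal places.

Raw difference: 138.48 − -177.09 = 315.57°.
Normalise into (−180°, 180°]: 315.57° − 360° = -44.43°.
Negative ⇒ the second point lies to the west; separation 44.43°.

44.43° west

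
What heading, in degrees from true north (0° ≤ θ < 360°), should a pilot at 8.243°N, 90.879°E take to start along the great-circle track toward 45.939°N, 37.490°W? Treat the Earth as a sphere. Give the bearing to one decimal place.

Δλ = -37.490 − 90.879 = -128.369°.
θ = atan2( sin Δλ · cos φ₂ , cos φ₁ · sin φ₂ − sin φ₁ · cos φ₂ · cos Δλ )
  = atan2(-0.54523, 0.77306) = -35.195° → normalised to [0°, 360°): 324.805°.

324.8°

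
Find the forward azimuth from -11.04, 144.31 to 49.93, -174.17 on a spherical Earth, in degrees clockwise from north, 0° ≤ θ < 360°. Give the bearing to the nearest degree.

Δλ = -174.17 − 144.31 = -318.48°; wrapped into (−180°, 180°]: 41.52°.
θ = atan2( sin Δλ · cos φ₂ , cos φ₁ · sin φ₂ − sin φ₁ · cos φ₂ · cos Δλ )
  = atan2(0.42671, 0.84339) = 26.837° → normalised to [0°, 360°): 26.837°.

27°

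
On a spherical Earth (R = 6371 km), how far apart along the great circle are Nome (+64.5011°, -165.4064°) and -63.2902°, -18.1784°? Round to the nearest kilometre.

18424 km

Δλ = -18.1784 − -165.4064 = 147.2280°.
Δφ = -63.2902 − 64.5011 = -127.7913°.
a = sin²(Δφ/2) + cos φ₁ · cos φ₂ · sin²(Δλ/2) = 0.984489.
c = 2·atan2(√a, √(1−a)) = 2.89186 rad → d = 6371·c ≈ 18424.04 km.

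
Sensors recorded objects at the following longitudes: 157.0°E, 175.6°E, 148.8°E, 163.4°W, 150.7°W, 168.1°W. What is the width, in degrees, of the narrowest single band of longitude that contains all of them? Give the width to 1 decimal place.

60.5°

Sort the longitudes: -168.1°, -163.4°, -150.7°, +148.8°, +157.0°, +175.6°.
Eastward gaps between consecutive values (wrapping around): 4.7°, 12.7°, 299.5°, 8.2°, 18.6°, 16.3°.
Largest gap = 299.5° ⇒ minimal covering band is its complement: 360° − 299.5° = 60.5°.
Band runs from +148.8° eastward to -150.7°, crossing the antimeridian.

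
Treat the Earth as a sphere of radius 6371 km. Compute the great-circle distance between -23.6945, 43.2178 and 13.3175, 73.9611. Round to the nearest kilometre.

Δλ = 73.9611 − 43.2178 = 30.7433°.
Δφ = 13.3175 − -23.6945 = 37.0120°.
a = sin²(Δφ/2) + cos φ₁ · cos φ₂ · sin²(Δλ/2) = 0.163358.
c = 2·atan2(√a, √(1−a)) = 0.83216 rad → d = 6371·c ≈ 5301.67 km.

5302 km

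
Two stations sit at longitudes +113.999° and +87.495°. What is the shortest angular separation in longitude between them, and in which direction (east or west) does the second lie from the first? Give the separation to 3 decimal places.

26.504° west

Raw difference: 87.495 − 113.999 = -26.504°.
Normalise into (−180°, 180°]: -26.504° stays -26.504°.
Negative ⇒ the second point lies to the west; separation 26.504°.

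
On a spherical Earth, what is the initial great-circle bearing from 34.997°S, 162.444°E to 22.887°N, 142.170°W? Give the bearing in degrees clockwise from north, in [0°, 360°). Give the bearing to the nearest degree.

51°

Δλ = -142.170 − 162.444 = -304.614°; wrapped into (−180°, 180°]: 55.386°.
θ = atan2( sin Δλ · cos φ₂ , cos φ₁ · sin φ₂ − sin φ₁ · cos φ₂ · cos Δλ )
  = atan2(0.75821, 0.61874) = 50.784° → normalised to [0°, 360°): 50.784°.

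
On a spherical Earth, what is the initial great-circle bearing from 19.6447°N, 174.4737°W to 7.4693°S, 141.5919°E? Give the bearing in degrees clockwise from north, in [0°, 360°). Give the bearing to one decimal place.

Δλ = 141.5919 − -174.4737 = 316.0656°; wrapped into (−180°, 180°]: -43.9344°.
θ = atan2( sin Δλ · cos φ₂ , cos φ₁ · sin φ₂ − sin φ₁ · cos φ₂ · cos Δλ )
  = atan2(-0.68795, -0.36247) = -117.784° → normalised to [0°, 360°): 242.216°.

242.2°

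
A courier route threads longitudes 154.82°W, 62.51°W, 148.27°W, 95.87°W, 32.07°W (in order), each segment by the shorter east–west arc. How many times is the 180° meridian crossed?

Leg 1: -154.82° → -62.51°, shortest Δλ = 92.31° (east) — does not cross 180°.
Leg 2: -62.51° → -148.27°, shortest Δλ = -85.76° (west) — does not cross 180°.
Leg 3: -148.27° → -95.87°, shortest Δλ = 52.4° (east) — does not cross 180°.
Leg 4: -95.87° → -32.07°, shortest Δλ = 63.8° (east) — does not cross 180°.
Total crossings: 0.

0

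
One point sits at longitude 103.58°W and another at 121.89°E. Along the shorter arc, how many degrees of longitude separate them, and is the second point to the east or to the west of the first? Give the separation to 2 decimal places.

134.53° west

Raw difference: 121.89 − -103.58 = 225.47°.
Normalise into (−180°, 180°]: 225.47° − 360° = -134.53°.
Negative ⇒ the second point lies to the west; separation 134.53°.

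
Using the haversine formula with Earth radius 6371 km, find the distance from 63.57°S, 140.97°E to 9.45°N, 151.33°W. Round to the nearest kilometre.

Δλ = -151.33 − 140.97 = -292.30°; wrapped into (−180°, 180°]: 67.70°.
Δφ = 9.45 − -63.57 = 73.02°.
a = sin²(Δφ/2) + cos φ₁ · cos φ₂ · sin²(Δλ/2) = 0.490210.
c = 2·atan2(√a, √(1−a)) = 1.55122 rad → d = 6371·c ≈ 9882.79 km.

9883 km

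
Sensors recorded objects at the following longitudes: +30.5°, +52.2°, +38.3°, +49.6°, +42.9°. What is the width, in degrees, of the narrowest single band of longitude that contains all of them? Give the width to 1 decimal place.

21.7°

Sort the longitudes: +30.5°, +38.3°, +42.9°, +49.6°, +52.2°.
Eastward gaps between consecutive values (wrapping around): 7.8°, 4.6°, 6.7°, 2.6°, 338.3°.
Largest gap = 338.3° ⇒ minimal covering band is its complement: 360° − 338.3° = 21.7°.
Band runs from +30.5° eastward to +52.2°.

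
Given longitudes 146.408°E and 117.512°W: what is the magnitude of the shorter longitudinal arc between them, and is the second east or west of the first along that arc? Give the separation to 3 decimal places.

96.080° east

Raw difference: -117.512 − 146.408 = -263.92°.
Normalise into (−180°, 180°]: -263.92° + 360° = 96.08°.
Positive ⇒ the second point lies to the east; separation 96.080°.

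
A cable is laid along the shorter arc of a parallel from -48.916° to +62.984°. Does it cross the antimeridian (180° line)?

No

Signed shortest Δλ = ((62.984 − -48.916 + 180) mod 360) − 180 = 111.9°.
Going east by 111.9° from -48.916° reaches +62.984° without touching 180°.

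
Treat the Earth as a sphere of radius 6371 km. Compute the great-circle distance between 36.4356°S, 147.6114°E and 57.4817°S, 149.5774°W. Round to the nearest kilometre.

5082 km

Δλ = -149.5774 − 147.6114 = -297.1888°; wrapped into (−180°, 180°]: 62.8112°.
Δφ = -57.4817 − -36.4356 = -21.0461°.
a = sin²(Δφ/2) + cos φ₁ · cos φ₂ · sin²(Δλ/2) = 0.150791.
c = 2·atan2(√a, √(1−a)) = 0.79761 rad → d = 6371·c ≈ 5081.58 km.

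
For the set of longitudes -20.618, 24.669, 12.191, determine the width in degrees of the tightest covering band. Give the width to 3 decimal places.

Sort the longitudes: -20.618°, +12.191°, +24.669°.
Eastward gaps between consecutive values (wrapping around): 32.809°, 12.478°, 314.713°.
Largest gap = 314.713° ⇒ minimal covering band is its complement: 360° − 314.713° = 45.287°.
Band runs from -20.618° eastward to +24.669°.

45.287°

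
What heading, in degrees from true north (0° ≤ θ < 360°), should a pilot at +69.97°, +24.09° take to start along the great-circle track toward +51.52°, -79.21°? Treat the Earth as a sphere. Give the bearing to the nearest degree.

304°

Δλ = -79.21 − 24.09 = -103.30°.
θ = atan2( sin Δλ · cos φ₂ , cos φ₁ · sin φ₂ − sin φ₁ · cos φ₂ · cos Δλ )
  = atan2(-0.60555, 0.40262) = -56.381° → normalised to [0°, 360°): 303.619°.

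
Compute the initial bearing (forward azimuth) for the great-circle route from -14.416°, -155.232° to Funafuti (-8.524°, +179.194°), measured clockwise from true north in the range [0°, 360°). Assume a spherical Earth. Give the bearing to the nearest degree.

280°

Δλ = 179.194 − -155.232 = 334.426°; wrapped into (−180°, 180°]: -25.574°.
θ = atan2( sin Δλ · cos φ₂ , cos φ₁ · sin φ₂ − sin φ₁ · cos φ₂ · cos Δλ )
  = atan2(-0.42691, 0.07853) = -79.577° → normalised to [0°, 360°): 280.423°.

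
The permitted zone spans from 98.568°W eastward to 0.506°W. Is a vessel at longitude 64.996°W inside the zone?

Yes

Band width going east from -98.568° to -0.506°: ((-0.506 − -98.568) mod 360) = 98.062°.
Offset of -64.996° east of the west edge: ((-64.996 − -98.568) mod 360) = 33.572°.
33.572° ≤ 98.062° ⇒ inside.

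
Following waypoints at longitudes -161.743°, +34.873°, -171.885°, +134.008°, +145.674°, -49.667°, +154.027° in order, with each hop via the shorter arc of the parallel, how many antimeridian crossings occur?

Leg 1: -161.743° → +34.873°, shortest Δλ = -163.384° (west) — crosses 180°.
Leg 2: +34.873° → -171.885°, shortest Δλ = 153.242° (east) — crosses 180°.
Leg 3: -171.885° → +134.008°, shortest Δλ = -54.107° (west) — crosses 180°.
Leg 4: +134.008° → +145.674°, shortest Δλ = 11.666° (east) — does not cross 180°.
Leg 5: +145.674° → -49.667°, shortest Δλ = 164.659° (east) — crosses 180°.
Leg 6: -49.667° → +154.027°, shortest Δλ = -156.306° (west) — crosses 180°.
Total crossings: 5.

5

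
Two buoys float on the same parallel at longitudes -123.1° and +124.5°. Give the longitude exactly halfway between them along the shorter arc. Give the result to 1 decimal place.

Signed shortest Δλ from -123.1° to +124.5° is -112.4°.
Midpoint longitude = -123.1° + (-112.4°)/2 = -123.1° − 56.2° = -179.3°.
(The naïve average (-123.1 + +124.5)/2 = 0.7° is on the wrong side of the globe.)

-179.3°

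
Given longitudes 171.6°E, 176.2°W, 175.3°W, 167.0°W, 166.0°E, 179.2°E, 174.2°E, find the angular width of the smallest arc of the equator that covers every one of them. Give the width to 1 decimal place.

27.0°

Sort the longitudes: -176.2°, -175.3°, -167.0°, +166.0°, +171.6°, +174.2°, +179.2°.
Eastward gaps between consecutive values (wrapping around): 0.9°, 8.3°, 333.0°, 5.6°, 2.6°, 5.0°, 4.6°.
Largest gap = 333.0° ⇒ minimal covering band is its complement: 360° − 333.0° = 27.0°.
Band runs from +166.0° eastward to -167.0°, crossing the antimeridian.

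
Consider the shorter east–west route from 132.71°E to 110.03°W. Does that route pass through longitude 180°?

Naïve |-110.03 − 132.71| = 242.74° > 180°, so the shorter arc goes the other way round — across 180°.
Signed shortest Δλ = ((-110.03 − 132.71 + 180) mod 360) − 180 = 117.26°.
Going east by 117.26° from +132.71° passes through 180° before reaching -110.03°.

Yes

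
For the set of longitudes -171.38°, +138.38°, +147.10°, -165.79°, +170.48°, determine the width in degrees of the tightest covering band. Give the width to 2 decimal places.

55.83°

Sort the longitudes: -171.38°, -165.79°, +138.38°, +147.10°, +170.48°.
Eastward gaps between consecutive values (wrapping around): 5.59°, 304.17°, 8.72°, 23.38°, 18.14°.
Largest gap = 304.17° ⇒ minimal covering band is its complement: 360° − 304.17° = 55.83°.
Band runs from +138.38° eastward to -165.79°, crossing the antimeridian.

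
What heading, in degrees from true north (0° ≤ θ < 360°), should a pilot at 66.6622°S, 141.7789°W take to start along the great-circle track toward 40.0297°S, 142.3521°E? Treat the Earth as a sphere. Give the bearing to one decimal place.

Δλ = 142.3521 − -141.7789 = 284.1310°; wrapped into (−180°, 180°]: -75.8690°.
θ = atan2( sin Δλ · cos φ₂ , cos φ₁ · sin φ₂ − sin φ₁ · cos φ₂ · cos Δλ )
  = atan2(-0.74254, -0.08315) = -96.390° → normalised to [0°, 360°): 263.610°.

263.6°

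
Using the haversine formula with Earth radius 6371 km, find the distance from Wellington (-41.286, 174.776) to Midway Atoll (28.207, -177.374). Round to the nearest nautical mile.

4195 nmi

Δλ = -177.374 − 174.776 = -352.150°; wrapped into (−180°, 180°]: 7.850°.
Δφ = 28.207 − -41.286 = 69.493°.
a = sin²(Δφ/2) + cos φ₁ · cos φ₂ · sin²(Δλ/2) = 0.327942.
c = 2·atan2(√a, √(1−a)) = 1.21950 rad → d = 6371·c ≈ 7769.43 km ≈ 4195.15 nmi.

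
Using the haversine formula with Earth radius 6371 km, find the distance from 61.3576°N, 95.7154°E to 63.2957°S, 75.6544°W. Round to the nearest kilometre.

Δλ = -75.6544 − 95.7154 = -171.3698°.
Δφ = -63.2957 − 61.3576 = -124.6533°.
a = sin²(Δφ/2) + cos φ₁ · cos φ₂ · sin²(Δλ/2) = 0.998494.
c = 2·atan2(√a, √(1−a)) = 3.06397 rad → d = 6371·c ≈ 19520.56 km.

19521 km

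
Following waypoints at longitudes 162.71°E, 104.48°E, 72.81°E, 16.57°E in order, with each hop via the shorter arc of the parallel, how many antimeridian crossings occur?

0

Leg 1: +162.71° → +104.48°, shortest Δλ = -58.23° (west) — does not cross 180°.
Leg 2: +104.48° → +72.81°, shortest Δλ = -31.67° (west) — does not cross 180°.
Leg 3: +72.81° → +16.57°, shortest Δλ = -56.24° (west) — does not cross 180°.
Total crossings: 0.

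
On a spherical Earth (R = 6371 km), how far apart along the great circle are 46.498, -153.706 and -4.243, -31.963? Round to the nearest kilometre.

12733 km

Δλ = -31.963 − -153.706 = 121.743°.
Δφ = -4.243 − 46.498 = -50.741°.
a = sin²(Δφ/2) + cos φ₁ · cos φ₂ · sin²(Δλ/2) = 0.707419.
c = 2·atan2(√a, √(1−a)) = 1.99856 rad → d = 6371·c ≈ 12732.83 km.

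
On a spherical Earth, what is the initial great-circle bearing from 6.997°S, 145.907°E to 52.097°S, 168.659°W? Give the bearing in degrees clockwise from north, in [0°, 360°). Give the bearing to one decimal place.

149.1°

Δλ = -168.659 − 145.907 = -314.566°; wrapped into (−180°, 180°]: 45.434°.
θ = atan2( sin Δλ · cos φ₂ , cos φ₁ · sin φ₂ − sin φ₁ · cos φ₂ · cos Δλ )
  = atan2(0.43767, -0.73066) = 149.078° → normalised to [0°, 360°): 149.078°.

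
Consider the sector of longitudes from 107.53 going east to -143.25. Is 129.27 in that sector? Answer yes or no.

Band width going east from +107.53° to -143.25°: ((-143.25 − 107.53) mod 360) = 109.22°.
Offset of +129.27° east of the west edge: ((129.27 − 107.53) mod 360) = 21.74°.
21.74° ≤ 109.22° ⇒ inside.

Yes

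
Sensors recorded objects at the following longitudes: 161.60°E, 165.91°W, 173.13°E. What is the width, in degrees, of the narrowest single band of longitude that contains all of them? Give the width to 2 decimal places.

Sort the longitudes: -165.91°, +161.60°, +173.13°.
Eastward gaps between consecutive values (wrapping around): 327.51°, 11.53°, 20.96°.
Largest gap = 327.51° ⇒ minimal covering band is its complement: 360° − 327.51° = 32.49°.
Band runs from +161.60° eastward to -165.91°, crossing the antimeridian.

32.49°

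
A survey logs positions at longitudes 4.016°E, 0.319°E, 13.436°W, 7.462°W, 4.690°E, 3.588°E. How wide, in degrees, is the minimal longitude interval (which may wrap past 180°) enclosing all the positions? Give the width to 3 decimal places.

Sort the longitudes: -13.436°, -7.462°, +0.319°, +3.588°, +4.016°, +4.690°.
Eastward gaps between consecutive values (wrapping around): 5.974°, 7.781°, 3.269°, 0.428°, 0.674°, 341.874°.
Largest gap = 341.874° ⇒ minimal covering band is its complement: 360° − 341.874° = 18.126°.
Band runs from -13.436° eastward to +4.690°.

18.126°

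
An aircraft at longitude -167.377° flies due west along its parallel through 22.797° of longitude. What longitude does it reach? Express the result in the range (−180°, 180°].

+169.826°

Start at -167.377°; shift −22.797° → -190.174°.
-190.174° lies outside (−180°, 180°]; add 360° → +169.826°.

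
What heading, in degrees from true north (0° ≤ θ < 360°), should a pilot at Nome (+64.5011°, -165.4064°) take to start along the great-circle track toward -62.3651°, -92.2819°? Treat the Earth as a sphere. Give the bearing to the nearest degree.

Δλ = -92.2819 − -165.4064 = 73.1245°.
θ = atan2( sin Δλ · cos φ₂ , cos φ₁ · sin φ₂ − sin φ₁ · cos φ₂ · cos Δλ )
  = atan2(0.44386, -0.50292) = 138.569° → normalised to [0°, 360°): 138.569°.

139°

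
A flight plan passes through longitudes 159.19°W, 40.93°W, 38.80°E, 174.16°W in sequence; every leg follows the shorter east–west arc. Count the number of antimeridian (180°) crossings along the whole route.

1

Leg 1: -159.19° → -40.93°, shortest Δλ = 118.26° (east) — does not cross 180°.
Leg 2: -40.93° → +38.80°, shortest Δλ = 79.73° (east) — does not cross 180°.
Leg 3: +38.80° → -174.16°, shortest Δλ = 147.04° (east) — crosses 180°.
Total crossings: 1.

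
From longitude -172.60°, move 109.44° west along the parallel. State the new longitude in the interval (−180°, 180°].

+77.96°

Start at -172.60°; shift −109.44° → -282.04°.
-282.04° lies outside (−180°, 180°]; add 360° → +77.96°.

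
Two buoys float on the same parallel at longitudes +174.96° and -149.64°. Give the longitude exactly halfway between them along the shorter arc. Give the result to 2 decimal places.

Signed shortest Δλ from +174.96° to -149.64° is +35.40°.
Midpoint longitude = +174.96° + (+35.40°)/2 = +174.96° + 17.70° = +192.66°.
Normalise into (−180°, 180°]: -167.34°.
(The naïve average (+174.96 + -149.64)/2 = 12.66° is on the wrong side of the globe.)

-167.34°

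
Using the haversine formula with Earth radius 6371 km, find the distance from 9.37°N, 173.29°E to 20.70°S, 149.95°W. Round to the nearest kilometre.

Δλ = -149.95 − 173.29 = -323.24°; wrapped into (−180°, 180°]: 36.76°.
Δφ = -20.70 − 9.37 = -30.07°.
a = sin²(Δφ/2) + cos φ₁ · cos φ₂ · sin²(Δλ/2) = 0.159059.
c = 2·atan2(√a, √(1−a)) = 0.82046 rad → d = 6371·c ≈ 5227.17 km.

5227 km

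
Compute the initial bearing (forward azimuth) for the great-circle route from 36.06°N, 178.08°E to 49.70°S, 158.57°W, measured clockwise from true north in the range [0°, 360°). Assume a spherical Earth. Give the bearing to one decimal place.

Δλ = -158.57 − 178.08 = -336.65°; wrapped into (−180°, 180°]: 23.35°.
θ = atan2( sin Δλ · cos φ₂ , cos φ₁ · sin φ₂ − sin φ₁ · cos φ₂ · cos Δλ )
  = atan2(0.25635, -0.96608) = 165.139° → normalised to [0°, 360°): 165.139°.

165.1°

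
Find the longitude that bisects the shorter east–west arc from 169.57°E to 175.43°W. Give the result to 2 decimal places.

Signed shortest Δλ from +169.57° to -175.43° is +15.00°.
Midpoint longitude = +169.57° + (+15.00°)/2 = +169.57° + 7.50° = +177.07°.
(The naïve average (+169.57 + -175.43)/2 = -2.93° is on the wrong side of the globe.)

177.07°E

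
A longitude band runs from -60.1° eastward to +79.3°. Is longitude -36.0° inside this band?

Yes

Band width going east from -60.1° to +79.3°: ((79.3 − -60.1) mod 360) = 139.4°.
Offset of -36.0° east of the west edge: ((-36.0 − -60.1) mod 360) = 24.1°.
24.1° ≤ 139.4° ⇒ inside.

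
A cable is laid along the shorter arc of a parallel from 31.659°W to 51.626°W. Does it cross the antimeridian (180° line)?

No

Signed shortest Δλ = ((-51.626 − -31.659 + 180) mod 360) − 180 = -19.967°.
Going west by 19.967° from -31.659° reaches -51.626° without touching 180°.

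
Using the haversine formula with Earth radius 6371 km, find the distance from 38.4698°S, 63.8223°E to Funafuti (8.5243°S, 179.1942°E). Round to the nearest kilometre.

Δλ = 179.1942 − 63.8223 = 115.3719°.
Δφ = -8.5243 − -38.4698 = 29.9455°.
a = sin²(Δφ/2) + cos φ₁ · cos φ₂ · sin²(Δλ/2) = 0.619781.
c = 2·atan2(√a, √(1−a)) = 1.81271 rad → d = 6371·c ≈ 11548.78 km.

11549 km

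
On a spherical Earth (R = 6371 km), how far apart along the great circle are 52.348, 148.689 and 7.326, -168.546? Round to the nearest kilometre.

6330 km

Δλ = -168.546 − 148.689 = -317.235°; wrapped into (−180°, 180°]: 42.765°.
Δφ = 7.326 − 52.348 = -45.022°.
a = sin²(Δφ/2) + cos φ₁ · cos φ₂ · sin²(Δλ/2) = 0.227120.
c = 2·atan2(√a, √(1−a)) = 0.99350 rad → d = 6371·c ≈ 6329.59 km.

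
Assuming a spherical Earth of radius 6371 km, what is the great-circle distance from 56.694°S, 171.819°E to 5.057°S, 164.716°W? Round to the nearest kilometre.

6101 km

Δλ = -164.716 − 171.819 = -336.535°; wrapped into (−180°, 180°]: 23.465°.
Δφ = -5.057 − -56.694 = 51.637°.
a = sin²(Δφ/2) + cos φ₁ · cos φ₂ · sin²(Δλ/2) = 0.212296.
c = 2·atan2(√a, √(1−a)) = 0.95769 rad → d = 6371·c ≈ 6101.46 km.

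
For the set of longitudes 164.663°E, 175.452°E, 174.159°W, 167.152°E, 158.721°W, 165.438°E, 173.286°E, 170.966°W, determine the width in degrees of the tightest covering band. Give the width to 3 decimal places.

36.616°

Sort the longitudes: -174.159°, -170.966°, -158.721°, +164.663°, +165.438°, +167.152°, +173.286°, +175.452°.
Eastward gaps between consecutive values (wrapping around): 3.193°, 12.245°, 323.384°, 0.775°, 1.714°, 6.134°, 2.166°, 10.389°.
Largest gap = 323.384° ⇒ minimal covering band is its complement: 360° − 323.384° = 36.616°.
Band runs from +164.663° eastward to -158.721°, crossing the antimeridian.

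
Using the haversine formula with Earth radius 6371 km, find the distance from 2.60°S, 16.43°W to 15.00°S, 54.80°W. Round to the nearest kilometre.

Δλ = -54.80 − -16.43 = -38.37°.
Δφ = -15.00 − -2.60 = -12.40°.
a = sin²(Δφ/2) + cos φ₁ · cos φ₂ · sin²(Δλ/2) = 0.115867.
c = 2·atan2(√a, √(1−a)) = 0.69467 rad → d = 6371·c ≈ 4425.74 km.

4426 km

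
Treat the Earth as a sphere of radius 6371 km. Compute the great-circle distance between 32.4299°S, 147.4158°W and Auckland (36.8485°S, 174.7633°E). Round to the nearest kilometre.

Δλ = 174.7633 − -147.4158 = 322.1791°; wrapped into (−180°, 180°]: -37.8209°.
Δφ = -36.8485 − -32.4299 = -4.4186°.
a = sin²(Δφ/2) + cos φ₁ · cos φ₂ · sin²(Δλ/2) = 0.072429.
c = 2·atan2(√a, √(1−a)) = 0.54497 rad → d = 6371·c ≈ 3472.02 km.

3472 km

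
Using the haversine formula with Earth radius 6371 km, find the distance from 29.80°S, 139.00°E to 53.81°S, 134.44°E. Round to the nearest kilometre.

Δλ = 134.44 − 139.00 = -4.56°.
Δφ = -53.81 − -29.80 = -24.01°.
a = sin²(Δφ/2) + cos φ₁ · cos φ₂ · sin²(Δλ/2) = 0.044074.
c = 2·atan2(√a, √(1−a)) = 0.42302 rad → d = 6371·c ≈ 2695.07 km.

2695 km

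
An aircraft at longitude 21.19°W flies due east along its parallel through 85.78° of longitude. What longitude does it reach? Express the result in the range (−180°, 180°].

64.59°E

Start at -21.19°; shift +85.78° → +64.59°.
+64.59° already lies in (−180°, 180°].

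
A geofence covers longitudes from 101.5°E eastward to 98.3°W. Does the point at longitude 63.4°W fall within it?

Band width going east from +101.5° to -98.3°: ((-98.3 − 101.5) mod 360) = 160.2°.
Offset of -63.4° east of the west edge: ((-63.4 − 101.5) mod 360) = 195.1°.
195.1° > 160.2° ⇒ outside.

No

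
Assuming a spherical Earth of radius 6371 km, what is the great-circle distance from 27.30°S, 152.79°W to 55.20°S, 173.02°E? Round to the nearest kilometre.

4141 km

Δλ = 173.02 − -152.79 = 325.81°; wrapped into (−180°, 180°]: -34.19°.
Δφ = -55.20 − -27.30 = -27.90°.
a = sin²(Δφ/2) + cos φ₁ · cos φ₂ · sin²(Δλ/2) = 0.101940.
c = 2·atan2(√a, √(1−a)) = 0.64994 rad → d = 6371·c ≈ 4140.77 km.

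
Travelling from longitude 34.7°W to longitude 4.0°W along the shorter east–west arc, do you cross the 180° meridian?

No

Signed shortest Δλ = ((-4.0 − -34.7 + 180) mod 360) − 180 = 30.7°.
Going east by 30.7° from -34.7° reaches -4.0° without touching 180°.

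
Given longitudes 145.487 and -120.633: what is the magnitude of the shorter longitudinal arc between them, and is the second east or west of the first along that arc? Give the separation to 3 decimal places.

93.880° east

Raw difference: -120.633 − 145.487 = -266.12°.
Normalise into (−180°, 180°]: -266.12° + 360° = 93.88°.
Positive ⇒ the second point lies to the east; separation 93.880°.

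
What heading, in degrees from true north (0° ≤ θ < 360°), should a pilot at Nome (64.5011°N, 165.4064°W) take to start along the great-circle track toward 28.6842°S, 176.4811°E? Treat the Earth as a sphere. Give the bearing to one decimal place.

Δλ = 176.4811 − -165.4064 = 341.8875°; wrapped into (−180°, 180°]: -18.1125°.
θ = atan2( sin Δλ · cos φ₂ , cos φ₁ · sin φ₂ − sin φ₁ · cos φ₂ · cos Δλ )
  = atan2(-0.27273, -0.95922) = -164.128° → normalised to [0°, 360°): 195.872°.

195.9°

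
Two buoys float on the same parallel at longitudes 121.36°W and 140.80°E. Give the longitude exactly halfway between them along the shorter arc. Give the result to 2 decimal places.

Signed shortest Δλ from -121.36° to +140.80° is -97.84°.
Midpoint longitude = -121.36° + (-97.84°)/2 = -121.36° − 48.92° = -170.28°.
(The naïve average (-121.36 + +140.80)/2 = 9.72° is on the wrong side of the globe.)

170.28°W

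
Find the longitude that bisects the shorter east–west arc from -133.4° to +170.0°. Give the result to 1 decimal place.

Signed shortest Δλ from -133.4° to +170.0° is -56.6°.
Midpoint longitude = -133.4° + (-56.6°)/2 = -133.4° − 28.3° = -161.7°.
(The naïve average (-133.4 + +170.0)/2 = 18.3° is on the wrong side of the globe.)

-161.7°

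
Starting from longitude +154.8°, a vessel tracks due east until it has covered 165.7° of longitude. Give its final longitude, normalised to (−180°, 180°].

-39.5°

Start at +154.8°; shift +165.7° → +320.5°.
+320.5° lies outside (−180°, 180°]; subtract 360° → -39.5°.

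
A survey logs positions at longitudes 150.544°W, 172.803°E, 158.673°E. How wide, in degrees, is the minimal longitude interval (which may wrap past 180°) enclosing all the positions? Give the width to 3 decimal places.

50.783°

Sort the longitudes: -150.544°, +158.673°, +172.803°.
Eastward gaps between consecutive values (wrapping around): 309.217°, 14.130°, 36.653°.
Largest gap = 309.217° ⇒ minimal covering band is its complement: 360° − 309.217° = 50.783°.
Band runs from +158.673° eastward to -150.544°, crossing the antimeridian.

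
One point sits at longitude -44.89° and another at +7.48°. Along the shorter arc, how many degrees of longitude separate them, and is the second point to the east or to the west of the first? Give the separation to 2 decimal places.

52.37° east

Raw difference: 7.48 − -44.89 = 52.37°.
Normalise into (−180°, 180°]: 52.37° stays 52.37°.
Positive ⇒ the second point lies to the east; separation 52.37°.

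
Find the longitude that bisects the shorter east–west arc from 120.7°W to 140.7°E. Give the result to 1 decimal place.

170.0°W

Signed shortest Δλ from -120.7° to +140.7° is -98.6°.
Midpoint longitude = -120.7° + (-98.6°)/2 = -120.7° − 49.3° = -170.0°.
(The naïve average (-120.7 + +140.7)/2 = 10.0° is on the wrong side of the globe.)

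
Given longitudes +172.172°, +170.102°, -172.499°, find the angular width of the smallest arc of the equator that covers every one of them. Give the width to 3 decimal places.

17.399°

Sort the longitudes: -172.499°, +170.102°, +172.172°.
Eastward gaps between consecutive values (wrapping around): 342.601°, 2.070°, 15.329°.
Largest gap = 342.601° ⇒ minimal covering band is its complement: 360° − 342.601° = 17.399°.
Band runs from +170.102° eastward to -172.499°, crossing the antimeridian.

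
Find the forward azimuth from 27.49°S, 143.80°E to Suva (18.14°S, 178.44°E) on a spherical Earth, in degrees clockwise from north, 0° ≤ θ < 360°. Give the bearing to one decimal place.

Δλ = 178.44 − 143.80 = 34.64°.
θ = atan2( sin Δλ · cos φ₂ , cos φ₁ · sin φ₂ − sin φ₁ · cos φ₂ · cos Δλ )
  = atan2(0.54017, 0.08471) = 81.087° → normalised to [0°, 360°): 81.087°.

81.1°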